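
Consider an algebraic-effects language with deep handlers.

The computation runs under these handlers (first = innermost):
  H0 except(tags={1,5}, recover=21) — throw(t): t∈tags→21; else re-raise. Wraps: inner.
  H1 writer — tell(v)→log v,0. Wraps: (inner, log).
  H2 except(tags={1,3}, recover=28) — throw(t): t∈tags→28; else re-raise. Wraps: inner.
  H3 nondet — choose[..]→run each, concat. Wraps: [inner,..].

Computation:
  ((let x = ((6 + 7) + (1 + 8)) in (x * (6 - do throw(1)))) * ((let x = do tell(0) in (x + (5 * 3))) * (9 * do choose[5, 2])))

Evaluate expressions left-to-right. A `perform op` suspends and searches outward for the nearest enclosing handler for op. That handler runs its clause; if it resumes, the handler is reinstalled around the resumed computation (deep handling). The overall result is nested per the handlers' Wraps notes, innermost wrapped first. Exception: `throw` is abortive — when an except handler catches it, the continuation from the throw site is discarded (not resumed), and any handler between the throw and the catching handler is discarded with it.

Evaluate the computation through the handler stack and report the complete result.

Working:
throw(1) @ H0 caught ⇒ 21
H1 returns (21, ())
H2 returns (21, ())
H3 returns [(21, ())]
= [(21, ())]

Answer: [(21, ())]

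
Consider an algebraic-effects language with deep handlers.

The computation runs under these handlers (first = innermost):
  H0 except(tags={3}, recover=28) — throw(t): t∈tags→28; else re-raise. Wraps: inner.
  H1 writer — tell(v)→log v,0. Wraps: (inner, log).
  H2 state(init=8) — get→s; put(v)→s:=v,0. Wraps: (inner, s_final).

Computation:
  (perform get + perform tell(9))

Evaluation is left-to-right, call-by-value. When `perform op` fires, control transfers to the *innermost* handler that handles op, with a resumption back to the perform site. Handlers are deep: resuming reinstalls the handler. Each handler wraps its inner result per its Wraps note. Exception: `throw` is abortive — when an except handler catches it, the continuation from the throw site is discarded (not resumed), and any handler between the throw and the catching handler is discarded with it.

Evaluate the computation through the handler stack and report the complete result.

Evaluation trace:
get @ H2 ⇒ 8
tell(9) @ H1 ⇒ log+=9
H0 returns 8
H1 returns (8, (9))
H2 returns ((8, (9)), 8)
= ((8, (9)), 8)

Answer: ((8, (9)), 8)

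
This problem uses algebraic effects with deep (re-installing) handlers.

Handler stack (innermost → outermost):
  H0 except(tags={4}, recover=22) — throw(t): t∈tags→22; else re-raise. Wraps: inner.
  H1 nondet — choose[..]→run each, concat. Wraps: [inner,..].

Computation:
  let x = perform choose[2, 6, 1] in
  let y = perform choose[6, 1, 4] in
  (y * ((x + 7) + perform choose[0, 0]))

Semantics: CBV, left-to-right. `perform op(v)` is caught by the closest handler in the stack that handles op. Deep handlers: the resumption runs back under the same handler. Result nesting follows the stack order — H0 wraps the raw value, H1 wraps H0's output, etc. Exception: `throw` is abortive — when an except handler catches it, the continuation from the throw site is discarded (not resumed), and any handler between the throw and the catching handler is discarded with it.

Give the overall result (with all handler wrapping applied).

Answer: [54, 54, 9, 9, 36, 36, 78, 78, 13, 13, 52, 52, 48, 48, 8, 8, 32, 32]

Step-by-step:
choose[2, 6, 1] @ H1
  branch[0] choose=2:
    choose[6, 1, 4] @ H1
      branch[0] choose=6:
        choose[0, 0] @ H1
          branch[0] choose=0:
            H0 returns 54
            H1 returns [54]
          branch[1] choose=0:
            H0 returns 54
            H1 returns [54]
      branch[1] choose=1:
        choose[0, 0] @ H1
          branch[0] choose=0:
            H0 returns 9
            H1 returns [9]
          branch[1] choose=0:
            H0 returns 9
            H1 returns [9]
      branch[2] choose=4:
        choose[0, 0] @ H1
          branch[0] choose=0:
            H0 returns 36
            H1 returns [36]
          branch[1] choose=0:
            H0 returns 36
            H1 returns [36]
  branch[1] choose=6:
    choose[6, 1, 4] @ H1
      branch[0] choose=6:
        choose[0, 0] @ H1
          branch[0] choose=0:
            H0 returns 78
            H1 returns [78]
          branch[1] choose=0:
            H0 returns 78
            H1 returns [78]
      branch[1] choose=1:
        choose[0, 0] @ H1
          branch[0] choose=0:
            H0 returns 13
            H1 returns [13]
          branch[1] choose=0:
            H0 returns 13
            H1 returns [13]
      branch[2] choose=4:
        choose[0, 0] @ H1
          branch[0] choose=0:
            H0 returns 52
            H1 returns [52]
          branch[1] choose=0:
            H0 returns 52
            H1 returns [52]
  branch[2] choose=1:
    choose[6, 1, 4] @ H1
      branch[0] choose=6:
        choose[0, 0] @ H1
          branch[0] choose=0:
            H0 returns 48
            H1 returns [48]
          branch[1] choose=0:
            H0 returns 48
            H1 returns [48]
      branch[1] choose=1:
        choose[0, 0] @ H1
          branch[0] choose=0:
            H0 returns 8
            H1 returns [8]
          branch[1] choose=0:
            H0 returns 8
            H1 returns [8]
      branch[2] choose=4:
        choose[0, 0] @ H1
          branch[0] choose=0:
            H0 returns 32
            H1 returns [32]
          branch[1] choose=0:
            H0 returns 32
            H1 returns [32]
= [54, 54, 9, 9, 36, 36, 78, 78, 13, 13, 52, 52, 48, 48, 8, 8, 32, 32]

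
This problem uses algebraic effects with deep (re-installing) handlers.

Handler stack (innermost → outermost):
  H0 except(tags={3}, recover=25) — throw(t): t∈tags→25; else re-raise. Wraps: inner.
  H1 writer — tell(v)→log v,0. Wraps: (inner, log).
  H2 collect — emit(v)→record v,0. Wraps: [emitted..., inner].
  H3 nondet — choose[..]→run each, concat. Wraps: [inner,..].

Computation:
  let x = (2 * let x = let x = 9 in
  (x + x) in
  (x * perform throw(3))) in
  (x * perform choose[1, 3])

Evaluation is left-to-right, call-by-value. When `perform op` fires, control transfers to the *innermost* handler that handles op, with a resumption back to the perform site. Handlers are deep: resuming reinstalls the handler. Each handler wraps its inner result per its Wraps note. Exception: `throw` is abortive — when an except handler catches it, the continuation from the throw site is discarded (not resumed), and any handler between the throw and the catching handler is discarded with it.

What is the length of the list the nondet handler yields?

Evaluation trace:
throw(3) @ H0 caught ⇒ 25
H1 returns (25, ())
H2 returns [(25, ())]
H3 returns [[(25, ())]]
= [[(25, ())]]

Answer: 1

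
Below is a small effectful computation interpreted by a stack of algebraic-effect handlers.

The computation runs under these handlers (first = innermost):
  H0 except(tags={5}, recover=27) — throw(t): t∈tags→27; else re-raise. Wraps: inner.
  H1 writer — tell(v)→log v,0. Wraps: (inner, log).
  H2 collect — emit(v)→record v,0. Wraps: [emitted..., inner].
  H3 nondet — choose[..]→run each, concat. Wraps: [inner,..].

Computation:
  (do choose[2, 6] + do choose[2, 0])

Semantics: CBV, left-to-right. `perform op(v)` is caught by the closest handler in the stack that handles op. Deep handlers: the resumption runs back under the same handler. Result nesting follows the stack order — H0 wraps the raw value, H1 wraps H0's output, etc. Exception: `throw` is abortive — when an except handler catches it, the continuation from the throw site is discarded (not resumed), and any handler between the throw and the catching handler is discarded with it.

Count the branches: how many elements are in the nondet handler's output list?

Evaluation trace:
choose[2, 6] @ H3
  branch[0] choose=2:
    choose[2, 0] @ H3
      branch[0] choose=2:
        H0 returns 4
        H1 returns (4, ())
        H2 returns [(4, ())]
        H3 returns [[(4, ())]]
      branch[1] choose=0:
        H0 returns 2
        H1 returns (2, ())
        H2 returns [(2, ())]
        H3 returns [[(2, ())]]
  branch[1] choose=6:
    choose[2, 0] @ H3
      branch[0] choose=2:
        H0 returns 8
        H1 returns (8, ())
        H2 returns [(8, ())]
        H3 returns [[(8, ())]]
      branch[1] choose=0:
        H0 returns 6
        H1 returns (6, ())
        H2 returns [(6, ())]
        H3 returns [[(6, ())]]
= [[(4, ())], [(2, ())], [(8, ())], [(6, ())]]

Answer: 4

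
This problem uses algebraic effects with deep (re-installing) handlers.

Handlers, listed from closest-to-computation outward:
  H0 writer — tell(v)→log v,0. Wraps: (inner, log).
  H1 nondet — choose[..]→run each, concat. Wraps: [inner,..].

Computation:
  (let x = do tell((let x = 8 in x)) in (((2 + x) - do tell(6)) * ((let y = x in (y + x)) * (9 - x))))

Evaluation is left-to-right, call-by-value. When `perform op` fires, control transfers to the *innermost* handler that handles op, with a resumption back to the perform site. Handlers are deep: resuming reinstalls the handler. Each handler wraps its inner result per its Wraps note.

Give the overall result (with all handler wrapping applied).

Answer: [(0, (8, 6))]

Step-by-step:
tell(8) @ H0 ⇒ log+=8
tell(6) @ H0 ⇒ log+=6
H0 returns (0, (8, 6))
H1 returns [(0, (8, 6))]
= [(0, (8, 6))]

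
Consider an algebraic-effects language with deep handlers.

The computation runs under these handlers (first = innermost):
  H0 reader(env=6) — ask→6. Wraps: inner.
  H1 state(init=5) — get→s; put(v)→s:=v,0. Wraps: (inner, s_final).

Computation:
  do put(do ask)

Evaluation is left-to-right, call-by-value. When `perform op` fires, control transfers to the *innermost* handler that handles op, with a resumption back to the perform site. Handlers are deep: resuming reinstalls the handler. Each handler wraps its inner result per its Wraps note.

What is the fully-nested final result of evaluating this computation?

Answer: (0, 6)

Working:
ask @ H0 ⇒ 6
put(6) @ H1 ⇒ s:=6
H0 returns 0
H1 returns (0, 6)
= (0, 6)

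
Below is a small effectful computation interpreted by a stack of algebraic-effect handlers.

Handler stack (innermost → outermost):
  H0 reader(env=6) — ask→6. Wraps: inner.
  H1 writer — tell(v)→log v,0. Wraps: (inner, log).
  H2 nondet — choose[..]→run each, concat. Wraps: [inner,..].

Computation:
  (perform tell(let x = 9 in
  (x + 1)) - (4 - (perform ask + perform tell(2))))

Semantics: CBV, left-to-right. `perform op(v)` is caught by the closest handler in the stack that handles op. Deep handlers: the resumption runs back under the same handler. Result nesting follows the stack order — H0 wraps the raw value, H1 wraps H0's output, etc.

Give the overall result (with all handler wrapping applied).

Answer: [(2, (10, 2))]

Step-by-step:
tell(10) @ H1 ⇒ log+=10
ask @ H0 ⇒ 6
tell(2) @ H1 ⇒ log+=2
H0 returns 2
H1 returns (2, (10, 2))
H2 returns [(2, (10, 2))]
= [(2, (10, 2))]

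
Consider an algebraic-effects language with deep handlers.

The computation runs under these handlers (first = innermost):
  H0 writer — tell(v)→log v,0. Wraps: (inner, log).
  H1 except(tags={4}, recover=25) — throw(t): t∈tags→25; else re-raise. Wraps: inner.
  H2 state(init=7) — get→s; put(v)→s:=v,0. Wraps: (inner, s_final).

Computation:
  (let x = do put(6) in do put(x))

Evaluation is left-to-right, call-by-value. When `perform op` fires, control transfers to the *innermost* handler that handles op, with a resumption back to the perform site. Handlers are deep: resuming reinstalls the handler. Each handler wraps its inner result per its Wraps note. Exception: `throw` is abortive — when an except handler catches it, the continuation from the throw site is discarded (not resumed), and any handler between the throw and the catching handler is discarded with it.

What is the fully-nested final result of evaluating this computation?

Answer: ((0, ()), 0)

Step-by-step:
put(6) @ H2 ⇒ s:=6
put(0) @ H2 ⇒ s:=0
H0 returns (0, ())
H1 returns (0, ())
H2 returns ((0, ()), 0)
= ((0, ()), 0)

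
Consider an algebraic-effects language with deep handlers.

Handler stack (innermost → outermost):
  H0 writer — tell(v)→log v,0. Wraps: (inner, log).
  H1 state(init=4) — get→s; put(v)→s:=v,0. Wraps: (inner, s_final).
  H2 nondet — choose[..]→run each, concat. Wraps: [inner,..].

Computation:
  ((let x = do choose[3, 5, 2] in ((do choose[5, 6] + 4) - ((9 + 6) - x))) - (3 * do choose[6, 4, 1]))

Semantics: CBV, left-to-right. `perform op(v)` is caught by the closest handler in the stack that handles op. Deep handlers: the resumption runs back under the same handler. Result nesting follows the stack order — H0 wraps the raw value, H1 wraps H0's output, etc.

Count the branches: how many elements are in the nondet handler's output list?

Evaluation trace:
choose[3, 5, 2] @ H2
  branch[0] choose=3:
    choose[5, 6] @ H2
      branch[0] choose=5:
        choose[6, 4, 1] @ H2
          branch[0] choose=6:
            H0 returns (-21, ())
            H1 returns ((-21, ()), 4)
            H2 returns [((-21, ()), 4)]
          branch[1] choose=4:
            H0 returns (-15, ())
            H1 returns ((-15, ()), 4)
            H2 returns [((-15, ()), 4)]
          branch[2] choose=1:
            H0 returns (-6, ())
            H1 returns ((-6, ()), 4)
            H2 returns [((-6, ()), 4)]
      branch[1] choose=6:
        choose[6, 4, 1] @ H2
          branch[0] choose=6:
            H0 returns (-20, ())
            H1 returns ((-20, ()), 4)
            H2 returns [((-20, ()), 4)]
          branch[1] choose=4:
            H0 returns (-14, ())
            H1 returns ((-14, ()), 4)
            H2 returns [((-14, ()), 4)]
          branch[2] choose=1:
            H0 returns (-5, ())
            H1 returns ((-5, ()), 4)
            H2 returns [((-5, ()), 4)]
  branch[1] choose=5:
    choose[5, 6] @ H2
      branch[0] choose=5:
        choose[6, 4, 1] @ H2
          branch[0] choose=6:
            H0 returns (-19, ())
            H1 returns ((-19, ()), 4)
            H2 returns [((-19, ()), 4)]
          branch[1] choose=4:
            H0 returns (-13, ())
            H1 returns ((-13, ()), 4)
            H2 returns [((-13, ()), 4)]
          branch[2] choose=1:
            H0 returns (-4, ())
            H1 returns ((-4, ()), 4)
            H2 returns [((-4, ()), 4)]
      branch[1] choose=6:
        choose[6, 4, 1] @ H2
          branch[0] choose=6:
            H0 returns (-18, ())
            H1 returns ((-18, ()), 4)
            H2 returns [((-18, ()), 4)]
          branch[1] choose=4:
            H0 returns (-12, ())
            H1 returns ((-12, ()), 4)
            H2 returns [((-12, ()), 4)]
          branch[2] choose=1:
            H0 returns (-3, ())
            H1 returns ((-3, ()), 4)
            H2 returns [((-3, ()), 4)]
  branch[2] choose=2:
    choose[5, 6] @ H2
      branch[0] choose=5:
        choose[6, 4, 1] @ H2
          branch[0] choose=6:
            H0 returns (-22, ())
            H1 returns ((-22, ()), 4)
            H2 returns [((-22, ()), 4)]
          branch[1] choose=4:
            H0 returns (-16, ())
            H1 returns ((-16, ()), 4)
            H2 returns [((-16, ()), 4)]
          branch[2] choose=1:
            H0 returns (-7, ())
            H1 returns ((-7, ()), 4)
            H2 returns [((-7, ()), 4)]
      branch[1] choose=6:
        choose[6, 4, 1] @ H2
          branch[0] choose=6:
            H0 returns (-21, ())
            H1 returns ((-21, ()), 4)
            H2 returns [((-21, ()), 4)]
          branch[1] choose=4:
            H0 returns (-15, ())
            H1 returns ((-15, ()), 4)
            H2 returns [((-15, ()), 4)]
          branch[2] choose=1:
            H0 returns (-6, ())
            H1 returns ((-6, ()), 4)
            H2 returns [((-6, ()), 4)]
= [((-21, ()), 4), ((-15, ()), 4), ((-6, ()), 4), ((-20, ()), 4), ((-14, ()), 4), ((-5, ()), 4), ((-19, ()), 4), ((-13, ()), 4), ((-4, ()), 4), ((-18, ()), 4), ((-12, ()), 4), ((-3, ()), 4), ((-22, ()), 4), ((-16, ()), 4), ((-7, ()), 4), ((-21, ()), 4), ((-15, ()), 4), ((-6, ()), 4)]

Answer: 18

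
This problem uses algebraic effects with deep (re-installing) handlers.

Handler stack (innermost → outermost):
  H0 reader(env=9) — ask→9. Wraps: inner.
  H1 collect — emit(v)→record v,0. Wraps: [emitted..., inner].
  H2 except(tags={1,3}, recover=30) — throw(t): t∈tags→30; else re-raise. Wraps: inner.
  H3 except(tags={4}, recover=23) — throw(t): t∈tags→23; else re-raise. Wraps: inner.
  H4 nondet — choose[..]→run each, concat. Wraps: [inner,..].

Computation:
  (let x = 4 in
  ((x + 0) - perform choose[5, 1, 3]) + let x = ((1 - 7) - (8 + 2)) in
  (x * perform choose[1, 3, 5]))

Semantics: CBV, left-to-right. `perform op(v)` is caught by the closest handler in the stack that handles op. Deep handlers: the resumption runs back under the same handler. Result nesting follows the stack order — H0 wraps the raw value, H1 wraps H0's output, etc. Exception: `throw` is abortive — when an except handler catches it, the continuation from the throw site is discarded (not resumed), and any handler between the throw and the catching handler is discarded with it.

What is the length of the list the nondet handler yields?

Answer: 9

Working:
choose[5, 1, 3] @ H4
  branch[0] choose=5:
    choose[1, 3, 5] @ H4
      branch[0] choose=1:
        H0 returns -17
        H1 returns [-17]
        H2 returns [-17]
        H3 returns [-17]
        H4 returns [[-17]]
      branch[1] choose=3:
        H0 returns -49
        H1 returns [-49]
        H2 returns [-49]
        H3 returns [-49]
        H4 returns [[-49]]
      branch[2] choose=5:
        H0 returns -81
        H1 returns [-81]
        H2 returns [-81]
        H3 returns [-81]
        H4 returns [[-81]]
  branch[1] choose=1:
    choose[1, 3, 5] @ H4
      branch[0] choose=1:
        H0 returns -13
        H1 returns [-13]
        H2 returns [-13]
        H3 returns [-13]
        H4 returns [[-13]]
      branch[1] choose=3:
        H0 returns -45
        H1 returns [-45]
        H2 returns [-45]
        H3 returns [-45]
        H4 returns [[-45]]
      branch[2] choose=5:
        H0 returns -77
        H1 returns [-77]
        H2 returns [-77]
        H3 returns [-77]
        H4 returns [[-77]]
  branch[2] choose=3:
    choose[1, 3, 5] @ H4
      branch[0] choose=1:
        H0 returns -15
        H1 returns [-15]
        H2 returns [-15]
        H3 returns [-15]
        H4 returns [[-15]]
      branch[1] choose=3:
        H0 returns -47
        H1 returns [-47]
        H2 returns [-47]
        H3 returns [-47]
        H4 returns [[-47]]
      branch[2] choose=5:
        H0 returns -79
        H1 returns [-79]
        H2 returns [-79]
        H3 returns [-79]
        H4 returns [[-79]]
= [[-17], [-49], [-81], [-13], [-45], [-77], [-15], [-47], [-79]]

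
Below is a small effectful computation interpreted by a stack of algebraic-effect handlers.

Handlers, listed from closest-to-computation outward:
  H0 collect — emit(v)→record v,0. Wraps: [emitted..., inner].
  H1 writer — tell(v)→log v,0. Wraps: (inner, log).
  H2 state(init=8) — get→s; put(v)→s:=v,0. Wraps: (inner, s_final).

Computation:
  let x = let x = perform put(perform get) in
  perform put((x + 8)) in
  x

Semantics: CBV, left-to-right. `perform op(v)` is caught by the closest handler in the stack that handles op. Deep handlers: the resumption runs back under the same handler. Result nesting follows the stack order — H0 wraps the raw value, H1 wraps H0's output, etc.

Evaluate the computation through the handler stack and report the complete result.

Step-by-step:
get @ H2 ⇒ 8
put(8) @ H2 ⇒ s:=8
put(8) @ H2 ⇒ s:=8
H0 returns [0]
H1 returns ([0], ())
H2 returns (([0], ()), 8)
= (([0], ()), 8)

Answer: (([0], ()), 8)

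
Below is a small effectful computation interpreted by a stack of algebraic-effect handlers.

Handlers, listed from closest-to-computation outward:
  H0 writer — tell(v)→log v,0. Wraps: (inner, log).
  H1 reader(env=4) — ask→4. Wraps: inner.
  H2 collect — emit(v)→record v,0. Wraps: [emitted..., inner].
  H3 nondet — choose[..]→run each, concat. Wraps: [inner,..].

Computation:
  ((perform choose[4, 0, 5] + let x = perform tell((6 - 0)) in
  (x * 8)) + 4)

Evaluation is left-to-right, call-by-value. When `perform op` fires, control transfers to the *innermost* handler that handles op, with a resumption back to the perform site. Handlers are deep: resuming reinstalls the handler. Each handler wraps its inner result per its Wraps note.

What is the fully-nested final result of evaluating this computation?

Answer: [[(8, (6))], [(4, (6))], [(9, (6))]]

Evaluation trace:
choose[4, 0, 5] @ H3
  branch[0] choose=4:
    tell(6) @ H0 ⇒ log+=6
    H0 returns (8, (6))
    H1 returns (8, (6))
    H2 returns [(8, (6))]
    H3 returns [[(8, (6))]]
  branch[1] choose=0:
    tell(6) @ H0 ⇒ log+=6
    H0 returns (4, (6))
    H1 returns (4, (6))
    H2 returns [(4, (6))]
    H3 returns [[(4, (6))]]
  branch[2] choose=5:
    tell(6) @ H0 ⇒ log+=6
    H0 returns (9, (6))
    H1 returns (9, (6))
    H2 returns [(9, (6))]
    H3 returns [[(9, (6))]]
= [[(8, (6))], [(4, (6))], [(9, (6))]]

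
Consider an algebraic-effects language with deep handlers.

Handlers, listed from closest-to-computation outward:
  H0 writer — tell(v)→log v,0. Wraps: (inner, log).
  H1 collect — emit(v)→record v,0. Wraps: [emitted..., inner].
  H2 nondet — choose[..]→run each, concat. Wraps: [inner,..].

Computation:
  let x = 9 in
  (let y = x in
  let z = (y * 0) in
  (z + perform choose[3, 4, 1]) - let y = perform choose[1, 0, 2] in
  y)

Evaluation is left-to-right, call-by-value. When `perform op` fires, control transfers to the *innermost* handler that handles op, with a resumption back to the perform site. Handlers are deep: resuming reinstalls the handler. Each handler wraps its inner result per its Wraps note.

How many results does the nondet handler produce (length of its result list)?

Working:
choose[3, 4, 1] @ H2
  branch[0] choose=3:
    choose[1, 0, 2] @ H2
      branch[0] choose=1:
        H0 returns (2, ())
        H1 returns [(2, ())]
        H2 returns [[(2, ())]]
      branch[1] choose=0:
        H0 returns (3, ())
        H1 returns [(3, ())]
        H2 returns [[(3, ())]]
      branch[2] choose=2:
        H0 returns (1, ())
        H1 returns [(1, ())]
        H2 returns [[(1, ())]]
  branch[1] choose=4:
    choose[1, 0, 2] @ H2
      branch[0] choose=1:
        H0 returns (3, ())
        H1 returns [(3, ())]
        H2 returns [[(3, ())]]
      branch[1] choose=0:
        H0 returns (4, ())
        H1 returns [(4, ())]
        H2 returns [[(4, ())]]
      branch[2] choose=2:
        H0 returns (2, ())
        H1 returns [(2, ())]
        H2 returns [[(2, ())]]
  branch[2] choose=1:
    choose[1, 0, 2] @ H2
      branch[0] choose=1:
        H0 returns (0, ())
        H1 returns [(0, ())]
        H2 returns [[(0, ())]]
      branch[1] choose=0:
        H0 returns (1, ())
        H1 returns [(1, ())]
        H2 returns [[(1, ())]]
      branch[2] choose=2:
        H0 returns (-1, ())
        H1 returns [(-1, ())]
        H2 returns [[(-1, ())]]
= [[(2, ())], [(3, ())], [(1, ())], [(3, ())], [(4, ())], [(2, ())], [(0, ())], [(1, ())], [(-1, ())]]

Answer: 9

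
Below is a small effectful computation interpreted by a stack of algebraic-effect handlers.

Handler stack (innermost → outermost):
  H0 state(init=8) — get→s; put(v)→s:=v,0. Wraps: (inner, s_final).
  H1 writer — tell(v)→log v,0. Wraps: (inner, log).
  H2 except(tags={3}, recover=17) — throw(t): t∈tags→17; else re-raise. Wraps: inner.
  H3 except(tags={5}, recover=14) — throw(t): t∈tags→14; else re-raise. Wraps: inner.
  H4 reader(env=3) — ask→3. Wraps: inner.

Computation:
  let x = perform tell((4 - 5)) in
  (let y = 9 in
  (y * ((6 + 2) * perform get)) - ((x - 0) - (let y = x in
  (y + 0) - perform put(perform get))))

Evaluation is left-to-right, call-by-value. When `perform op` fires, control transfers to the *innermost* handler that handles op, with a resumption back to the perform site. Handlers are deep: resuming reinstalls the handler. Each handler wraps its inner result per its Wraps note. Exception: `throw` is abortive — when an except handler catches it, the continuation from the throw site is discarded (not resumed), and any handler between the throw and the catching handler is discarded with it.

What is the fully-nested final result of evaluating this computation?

Step-by-step:
tell(-1) @ H1 ⇒ log+=-1
get @ H0 ⇒ 8
get @ H0 ⇒ 8
put(8) @ H0 ⇒ s:=8
H0 returns (576, 8)
H1 returns ((576, 8), (-1))
H2 returns ((576, 8), (-1))
H3 returns ((576, 8), (-1))
H4 returns ((576, 8), (-1))
= ((576, 8), (-1))

Answer: ((576, 8), (-1))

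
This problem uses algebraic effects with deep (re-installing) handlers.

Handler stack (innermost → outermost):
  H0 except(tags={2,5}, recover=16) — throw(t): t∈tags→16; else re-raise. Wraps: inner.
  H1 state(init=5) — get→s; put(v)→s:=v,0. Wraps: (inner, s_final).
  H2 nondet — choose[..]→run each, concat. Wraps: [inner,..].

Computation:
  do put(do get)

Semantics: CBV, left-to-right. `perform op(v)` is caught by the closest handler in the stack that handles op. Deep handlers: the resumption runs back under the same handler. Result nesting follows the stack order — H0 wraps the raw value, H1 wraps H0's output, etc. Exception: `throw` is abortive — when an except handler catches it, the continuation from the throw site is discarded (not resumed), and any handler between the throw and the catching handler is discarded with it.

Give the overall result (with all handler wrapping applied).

Step-by-step:
get @ H1 ⇒ 5
put(5) @ H1 ⇒ s:=5
H0 returns 0
H1 returns (0, 5)
H2 returns [(0, 5)]
= [(0, 5)]

Answer: [(0, 5)]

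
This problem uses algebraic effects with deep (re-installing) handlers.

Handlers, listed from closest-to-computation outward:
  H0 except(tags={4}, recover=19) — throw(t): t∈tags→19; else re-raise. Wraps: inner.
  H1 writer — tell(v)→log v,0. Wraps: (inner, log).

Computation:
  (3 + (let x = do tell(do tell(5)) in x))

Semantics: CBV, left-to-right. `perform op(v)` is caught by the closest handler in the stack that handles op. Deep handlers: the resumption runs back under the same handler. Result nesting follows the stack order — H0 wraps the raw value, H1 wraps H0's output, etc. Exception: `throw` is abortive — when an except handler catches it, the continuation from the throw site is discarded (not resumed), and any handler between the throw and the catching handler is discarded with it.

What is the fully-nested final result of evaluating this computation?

Evaluation trace:
tell(5) @ H1 ⇒ log+=5
tell(0) @ H1 ⇒ log+=0
H0 returns 3
H1 returns (3, (5, 0))
= (3, (5, 0))

Answer: (3, (5, 0))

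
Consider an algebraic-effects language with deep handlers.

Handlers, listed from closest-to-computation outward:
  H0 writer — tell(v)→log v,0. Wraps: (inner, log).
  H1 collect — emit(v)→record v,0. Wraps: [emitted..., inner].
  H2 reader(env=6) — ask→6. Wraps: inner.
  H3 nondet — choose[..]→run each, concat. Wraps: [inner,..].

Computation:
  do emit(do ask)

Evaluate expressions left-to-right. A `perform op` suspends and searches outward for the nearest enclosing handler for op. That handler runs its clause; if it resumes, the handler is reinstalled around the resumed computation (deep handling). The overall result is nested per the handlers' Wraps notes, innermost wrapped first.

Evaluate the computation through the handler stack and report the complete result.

Answer: [[6, (0, ())]]

Evaluation trace:
ask @ H2 ⇒ 6
emit(6) @ H1 ⇒ out+=6
H0 returns (0, ())
H1 returns [6, (0, ())]
H2 returns [6, (0, ())]
H3 returns [[6, (0, ())]]
= [[6, (0, ())]]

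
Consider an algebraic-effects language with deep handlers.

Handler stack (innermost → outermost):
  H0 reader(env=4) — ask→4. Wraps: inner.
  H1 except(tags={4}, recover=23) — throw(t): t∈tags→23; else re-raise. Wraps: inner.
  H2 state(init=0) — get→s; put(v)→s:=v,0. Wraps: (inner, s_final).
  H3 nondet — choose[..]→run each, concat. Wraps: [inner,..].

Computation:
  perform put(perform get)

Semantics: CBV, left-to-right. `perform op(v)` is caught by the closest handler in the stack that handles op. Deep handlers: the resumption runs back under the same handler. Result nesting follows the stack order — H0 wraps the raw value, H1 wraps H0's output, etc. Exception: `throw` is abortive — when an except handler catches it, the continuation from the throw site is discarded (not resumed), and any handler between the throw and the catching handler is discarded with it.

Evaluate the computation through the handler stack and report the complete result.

Answer: [(0, 0)]

Evaluation trace:
get @ H2 ⇒ 0
put(0) @ H2 ⇒ s:=0
H0 returns 0
H1 returns 0
H2 returns (0, 0)
H3 returns [(0, 0)]
= [(0, 0)]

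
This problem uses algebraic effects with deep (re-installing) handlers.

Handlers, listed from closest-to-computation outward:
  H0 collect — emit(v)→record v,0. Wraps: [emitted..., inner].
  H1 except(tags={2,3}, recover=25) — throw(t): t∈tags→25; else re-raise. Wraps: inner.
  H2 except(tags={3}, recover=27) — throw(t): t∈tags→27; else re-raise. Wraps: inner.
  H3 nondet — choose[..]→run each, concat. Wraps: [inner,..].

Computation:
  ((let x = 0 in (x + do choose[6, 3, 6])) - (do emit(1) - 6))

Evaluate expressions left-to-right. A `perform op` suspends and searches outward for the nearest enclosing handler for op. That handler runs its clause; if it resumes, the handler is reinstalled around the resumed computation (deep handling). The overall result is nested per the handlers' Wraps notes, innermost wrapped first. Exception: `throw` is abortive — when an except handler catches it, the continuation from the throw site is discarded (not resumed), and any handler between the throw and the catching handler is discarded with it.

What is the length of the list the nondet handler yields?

Answer: 3

Evaluation trace:
choose[6, 3, 6] @ H3
  branch[0] choose=6:
    emit(1) @ H0 ⇒ out+=1
    H0 returns [1, 12]
    H1 returns [1, 12]
    H2 returns [1, 12]
    H3 returns [[1, 12]]
  branch[1] choose=3:
    emit(1) @ H0 ⇒ out+=1
    H0 returns [1, 9]
    H1 returns [1, 9]
    H2 returns [1, 9]
    H3 returns [[1, 9]]
  branch[2] choose=6:
    emit(1) @ H0 ⇒ out+=1
    H0 returns [1, 12]
    H1 returns [1, 12]
    H2 returns [1, 12]
    H3 returns [[1, 12]]
= [[1, 12], [1, 9], [1, 12]]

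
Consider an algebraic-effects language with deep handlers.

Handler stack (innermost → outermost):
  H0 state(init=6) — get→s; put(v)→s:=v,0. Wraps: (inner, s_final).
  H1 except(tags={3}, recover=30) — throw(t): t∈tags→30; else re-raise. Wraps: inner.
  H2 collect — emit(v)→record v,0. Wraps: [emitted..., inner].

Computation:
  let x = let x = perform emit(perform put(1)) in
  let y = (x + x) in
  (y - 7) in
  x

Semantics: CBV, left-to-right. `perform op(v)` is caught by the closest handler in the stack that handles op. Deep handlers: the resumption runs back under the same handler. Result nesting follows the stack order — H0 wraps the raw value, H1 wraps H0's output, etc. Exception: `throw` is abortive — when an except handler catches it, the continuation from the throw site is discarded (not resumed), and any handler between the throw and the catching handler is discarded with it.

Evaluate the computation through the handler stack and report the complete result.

Step-by-step:
put(1) @ H0 ⇒ s:=1
emit(0) @ H2 ⇒ out+=0
H0 returns (-7, 1)
H1 returns (-7, 1)
H2 returns [0, (-7, 1)]
= [0, (-7, 1)]

Answer: [0, (-7, 1)]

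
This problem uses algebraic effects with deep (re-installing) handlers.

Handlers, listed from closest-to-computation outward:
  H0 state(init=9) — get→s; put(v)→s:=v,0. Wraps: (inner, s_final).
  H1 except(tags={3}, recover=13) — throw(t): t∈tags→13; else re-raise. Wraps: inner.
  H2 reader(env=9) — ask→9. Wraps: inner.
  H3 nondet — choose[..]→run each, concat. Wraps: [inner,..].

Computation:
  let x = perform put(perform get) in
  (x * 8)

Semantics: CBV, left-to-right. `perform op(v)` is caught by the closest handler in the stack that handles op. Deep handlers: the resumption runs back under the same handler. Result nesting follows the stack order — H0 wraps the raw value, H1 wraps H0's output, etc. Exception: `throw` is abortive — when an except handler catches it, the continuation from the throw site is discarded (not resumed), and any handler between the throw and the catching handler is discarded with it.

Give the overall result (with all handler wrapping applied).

Answer: [(0, 9)]

Evaluation trace:
get @ H0 ⇒ 9
put(9) @ H0 ⇒ s:=9
H0 returns (0, 9)
H1 returns (0, 9)
H2 returns (0, 9)
H3 returns [(0, 9)]
= [(0, 9)]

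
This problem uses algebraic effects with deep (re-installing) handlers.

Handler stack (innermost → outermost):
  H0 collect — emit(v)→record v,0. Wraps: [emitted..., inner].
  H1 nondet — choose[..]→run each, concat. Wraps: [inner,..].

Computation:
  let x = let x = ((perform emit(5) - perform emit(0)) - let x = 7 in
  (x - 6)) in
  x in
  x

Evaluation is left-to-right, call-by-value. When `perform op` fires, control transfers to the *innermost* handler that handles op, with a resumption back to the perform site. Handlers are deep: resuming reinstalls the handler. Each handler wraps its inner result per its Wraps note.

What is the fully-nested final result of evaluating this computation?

Working:
emit(5) @ H0 ⇒ out+=5
emit(0) @ H0 ⇒ out+=0
H0 returns [5, 0, -1]
H1 returns [[5, 0, -1]]
= [[5, 0, -1]]

Answer: [[5, 0, -1]]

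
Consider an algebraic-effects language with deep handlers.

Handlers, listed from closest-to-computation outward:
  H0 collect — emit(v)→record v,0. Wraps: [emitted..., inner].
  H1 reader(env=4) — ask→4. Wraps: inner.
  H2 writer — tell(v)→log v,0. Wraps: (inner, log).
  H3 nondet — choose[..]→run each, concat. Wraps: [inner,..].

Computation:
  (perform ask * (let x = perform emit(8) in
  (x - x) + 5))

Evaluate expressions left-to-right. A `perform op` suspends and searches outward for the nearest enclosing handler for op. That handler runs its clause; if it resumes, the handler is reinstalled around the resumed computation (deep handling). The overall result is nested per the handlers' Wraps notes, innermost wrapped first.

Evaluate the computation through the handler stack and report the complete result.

Working:
ask @ H1 ⇒ 4
emit(8) @ H0 ⇒ out+=8
H0 returns [8, 20]
H1 returns [8, 20]
H2 returns ([8, 20], ())
H3 returns [([8, 20], ())]
= [([8, 20], ())]

Answer: [([8, 20], ())]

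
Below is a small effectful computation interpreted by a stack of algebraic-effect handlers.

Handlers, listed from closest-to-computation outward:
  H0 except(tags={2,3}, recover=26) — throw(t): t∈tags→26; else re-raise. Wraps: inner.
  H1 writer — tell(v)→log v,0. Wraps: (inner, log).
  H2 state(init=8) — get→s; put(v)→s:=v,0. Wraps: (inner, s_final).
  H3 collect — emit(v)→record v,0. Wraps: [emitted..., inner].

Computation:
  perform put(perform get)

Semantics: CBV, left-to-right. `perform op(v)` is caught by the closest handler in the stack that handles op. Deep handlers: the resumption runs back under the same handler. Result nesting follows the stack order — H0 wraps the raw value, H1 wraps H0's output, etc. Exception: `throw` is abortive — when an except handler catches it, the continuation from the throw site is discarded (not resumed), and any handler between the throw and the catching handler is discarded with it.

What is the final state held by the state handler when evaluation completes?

Answer: 8

Evaluation trace:
get @ H2 ⇒ 8
put(8) @ H2 ⇒ s:=8
H0 returns 0
H1 returns (0, ())
H2 returns ((0, ()), 8)
H3 returns [((0, ()), 8)]
= [((0, ()), 8)]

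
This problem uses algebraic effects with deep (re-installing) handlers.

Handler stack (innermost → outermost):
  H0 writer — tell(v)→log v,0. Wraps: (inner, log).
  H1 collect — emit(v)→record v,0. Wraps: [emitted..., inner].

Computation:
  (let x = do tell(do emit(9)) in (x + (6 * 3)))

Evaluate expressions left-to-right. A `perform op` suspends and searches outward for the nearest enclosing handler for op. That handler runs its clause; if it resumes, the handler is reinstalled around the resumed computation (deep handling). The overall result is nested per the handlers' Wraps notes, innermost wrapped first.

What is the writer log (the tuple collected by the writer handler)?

Evaluation trace:
emit(9) @ H1 ⇒ out+=9
tell(0) @ H0 ⇒ log+=0
H0 returns (18, (0))
H1 returns [9, (18, (0))]
= [9, (18, (0))]

Answer: (0)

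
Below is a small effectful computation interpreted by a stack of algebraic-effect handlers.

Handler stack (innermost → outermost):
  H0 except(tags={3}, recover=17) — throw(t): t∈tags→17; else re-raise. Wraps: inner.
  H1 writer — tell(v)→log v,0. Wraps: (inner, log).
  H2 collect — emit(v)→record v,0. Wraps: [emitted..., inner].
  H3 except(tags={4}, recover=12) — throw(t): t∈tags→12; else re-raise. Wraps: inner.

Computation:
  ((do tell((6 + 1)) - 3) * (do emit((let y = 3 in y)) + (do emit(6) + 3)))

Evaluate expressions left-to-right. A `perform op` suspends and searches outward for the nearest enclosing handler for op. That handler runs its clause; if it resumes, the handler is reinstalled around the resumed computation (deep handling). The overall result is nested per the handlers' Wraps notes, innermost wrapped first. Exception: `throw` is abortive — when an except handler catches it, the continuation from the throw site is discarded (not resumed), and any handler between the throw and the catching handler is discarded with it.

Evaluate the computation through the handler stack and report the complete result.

Evaluation trace:
tell(7) @ H1 ⇒ log+=7
emit(3) @ H2 ⇒ out+=3
emit(6) @ H2 ⇒ out+=6
H0 returns -9
H1 returns (-9, (7))
H2 returns [3, 6, (-9, (7))]
H3 returns [3, 6, (-9, (7))]
= [3, 6, (-9, (7))]

Answer: [3, 6, (-9, (7))]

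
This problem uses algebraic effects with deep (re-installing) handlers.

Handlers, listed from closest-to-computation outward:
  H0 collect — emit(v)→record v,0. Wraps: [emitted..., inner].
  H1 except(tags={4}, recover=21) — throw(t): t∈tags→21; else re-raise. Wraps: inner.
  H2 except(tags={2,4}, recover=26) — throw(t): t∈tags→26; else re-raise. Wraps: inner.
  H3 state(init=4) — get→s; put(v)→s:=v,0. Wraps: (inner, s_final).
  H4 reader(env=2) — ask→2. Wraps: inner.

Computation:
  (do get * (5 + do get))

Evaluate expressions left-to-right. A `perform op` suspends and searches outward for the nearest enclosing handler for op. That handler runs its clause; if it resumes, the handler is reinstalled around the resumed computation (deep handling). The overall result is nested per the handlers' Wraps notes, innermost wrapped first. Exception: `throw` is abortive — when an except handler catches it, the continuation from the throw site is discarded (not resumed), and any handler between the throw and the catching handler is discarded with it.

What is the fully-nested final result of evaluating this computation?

Evaluation trace:
get @ H3 ⇒ 4
get @ H3 ⇒ 4
H0 returns [36]
H1 returns [36]
H2 returns [36]
H3 returns ([36], 4)
H4 returns ([36], 4)
= ([36], 4)

Answer: ([36], 4)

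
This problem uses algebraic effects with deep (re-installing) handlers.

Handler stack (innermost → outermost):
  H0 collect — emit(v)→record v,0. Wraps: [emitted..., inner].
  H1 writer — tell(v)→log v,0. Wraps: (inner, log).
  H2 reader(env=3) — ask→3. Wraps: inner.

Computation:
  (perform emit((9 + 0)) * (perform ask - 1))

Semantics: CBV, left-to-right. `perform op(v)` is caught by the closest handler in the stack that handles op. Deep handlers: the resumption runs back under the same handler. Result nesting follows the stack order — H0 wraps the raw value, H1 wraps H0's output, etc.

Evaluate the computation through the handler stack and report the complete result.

Answer: ([9, 0], ())

Evaluation trace:
emit(9) @ H0 ⇒ out+=9
ask @ H2 ⇒ 3
H0 returns [9, 0]
H1 returns ([9, 0], ())
H2 returns ([9, 0], ())
= ([9, 0], ())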